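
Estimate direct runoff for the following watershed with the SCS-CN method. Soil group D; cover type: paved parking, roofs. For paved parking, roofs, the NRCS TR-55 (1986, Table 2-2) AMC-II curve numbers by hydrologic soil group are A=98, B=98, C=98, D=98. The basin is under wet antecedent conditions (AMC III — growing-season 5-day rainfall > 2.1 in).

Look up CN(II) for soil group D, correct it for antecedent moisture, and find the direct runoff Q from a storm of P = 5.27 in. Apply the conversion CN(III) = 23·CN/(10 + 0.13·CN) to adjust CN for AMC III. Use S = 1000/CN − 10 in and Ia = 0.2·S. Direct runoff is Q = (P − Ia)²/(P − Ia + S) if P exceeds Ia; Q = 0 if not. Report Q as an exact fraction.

NRCS table: paved parking, roofs, soil group D → CN(II) = 98
Adjust CN=98 to AMC III: 23·98/(10 + 0.13·98) → 2254 ÷ (1137/50) = 112700/1137 ≈ 99.120
S = 1000/(112700/1137) − 10 = 100/1127 in ≈ 0.089 in
Ia = 0.2S: 0.2·0.089 = 0.018 in (exactly 20/1127)
Since P=5.270 > Ia=0.018: effective rainfall P−Ia = 591929/112700 in
Q = (591929/112700)²/((591929/112700) + 100/1127) = (350379941041/12701290000)/(601929/112700) = 350379941041/67837398300 in ≈ 5.165 in

Q = 350379941041/67837398300 in ≈ 5.165 in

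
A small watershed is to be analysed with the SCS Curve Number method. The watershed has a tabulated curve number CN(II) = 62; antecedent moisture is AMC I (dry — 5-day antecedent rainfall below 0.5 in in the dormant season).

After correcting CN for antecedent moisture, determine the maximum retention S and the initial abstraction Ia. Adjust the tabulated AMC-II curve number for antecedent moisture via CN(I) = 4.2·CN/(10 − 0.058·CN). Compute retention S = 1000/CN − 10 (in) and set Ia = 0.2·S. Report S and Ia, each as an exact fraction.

S = 9500/651 in ≈ 14.593 in; Ia = 1900/651 in ≈ 2.919 in

Adjust CN=62 to AMC I: 4.2·62/(10 − 0.058·62) → (1302/5) ÷ (1601/250) = 65100/1601 ≈ 40.662
Retention S: 1000/CN − 10 with CN=40.662 → S = 9500/651 ≈ 14.593 in
Ia = 0.2·(9500/651) = 1900/651 in ≈ 2.919 in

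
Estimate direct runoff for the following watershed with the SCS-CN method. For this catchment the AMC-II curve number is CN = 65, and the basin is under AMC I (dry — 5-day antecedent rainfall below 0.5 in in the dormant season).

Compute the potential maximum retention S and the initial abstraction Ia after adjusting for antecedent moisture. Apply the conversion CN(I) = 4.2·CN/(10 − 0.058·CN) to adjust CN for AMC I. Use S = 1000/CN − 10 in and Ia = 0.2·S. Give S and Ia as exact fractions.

CN(I) from CN(II)=65: (4.2·65)/(10 − 0.058·65) = 3900/89 ≈ 43.820
Retention S: 1000/CN − 10 with CN=43.820 → S = 500/39 ≈ 12.821 in
Ia = 0.2·(500/39) = 100/39 in ≈ 2.564 in

S = 500/39 in ≈ 12.821 in; Ia = 100/39 in ≈ 2.564 in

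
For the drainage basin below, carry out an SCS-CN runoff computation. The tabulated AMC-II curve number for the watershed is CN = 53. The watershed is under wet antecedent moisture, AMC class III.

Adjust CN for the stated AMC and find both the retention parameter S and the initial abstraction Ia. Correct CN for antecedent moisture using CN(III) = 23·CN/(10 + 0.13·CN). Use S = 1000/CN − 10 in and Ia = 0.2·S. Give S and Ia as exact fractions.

S = 4700/1219 in ≈ 3.856 in; Ia = 940/1219 in ≈ 0.771 in

Adjust CN=53 to AMC III: 23·53/(10 + 0.13·53) → 1219 ÷ (1689/100) = 121900/1689 ≈ 72.173
Max retention: S = 1000/(121900/1689) − 10 = 4700/1219 in (≈ 3.856 in)
Initial abstraction Ia = S/5 = (4700/1219)/5 = 940/1219 ≈ 0.771 in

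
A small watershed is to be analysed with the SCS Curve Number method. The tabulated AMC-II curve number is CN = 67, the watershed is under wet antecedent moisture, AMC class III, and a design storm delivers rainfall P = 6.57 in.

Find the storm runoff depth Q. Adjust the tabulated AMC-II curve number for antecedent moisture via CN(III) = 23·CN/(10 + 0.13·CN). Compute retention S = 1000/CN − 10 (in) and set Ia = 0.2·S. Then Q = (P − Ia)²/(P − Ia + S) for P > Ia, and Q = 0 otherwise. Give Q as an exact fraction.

Q = 298580998323/65566313900 in ≈ 4.554 in

Wet (AMC III): CN(III) = 23·67/(10 + 0.13·67) = 1541/(1871/100) = 154100/1871 ≈ 82.362
Max retention: S = 1000/(154100/1871) − 10 = 3300/1541 in (≈ 2.141 in)
Ia = 0.2·(3300/1541) = 660/1541 in ≈ 0.428 in
Excess rainfall: 6.570 − 0.428 = 6.142 in; P > Ia so Q > 0
Q = (946437/154100)²/((946437/154100) + 3300/1541) = (895742994969/23746810000)/(1276437/154100) = 298580998323/65566313900 in ≈ 4.554 in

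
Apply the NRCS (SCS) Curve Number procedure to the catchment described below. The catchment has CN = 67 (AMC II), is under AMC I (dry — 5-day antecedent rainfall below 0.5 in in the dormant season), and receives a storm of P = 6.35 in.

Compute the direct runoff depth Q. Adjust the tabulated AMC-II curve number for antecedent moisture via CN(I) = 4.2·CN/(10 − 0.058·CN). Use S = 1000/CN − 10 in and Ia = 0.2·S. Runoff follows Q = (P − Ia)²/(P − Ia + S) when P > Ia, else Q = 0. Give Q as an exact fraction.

CN(I) from CN(II)=67: (4.2·67)/(10 − 0.058·67) = 46900/1019 ≈ 46.026
S = 1000/(46900/1019) − 10 = 5500/469 in ≈ 11.727 in
Ia = 0.2S: 0.2·11.727 = 2.345 in (exactly 1100/469)
Since P=6.350 > Ia=2.345: effective rainfall P−Ia = 37563/9380 in
Q = (37563/9380)²/((37563/9380) + 5500/469) = (1410978969/87984400)/(147563/9380) = 1410978969/1384140940 in ≈ 1.019 in

Q = 1410978969/1384140940 in ≈ 1.019 in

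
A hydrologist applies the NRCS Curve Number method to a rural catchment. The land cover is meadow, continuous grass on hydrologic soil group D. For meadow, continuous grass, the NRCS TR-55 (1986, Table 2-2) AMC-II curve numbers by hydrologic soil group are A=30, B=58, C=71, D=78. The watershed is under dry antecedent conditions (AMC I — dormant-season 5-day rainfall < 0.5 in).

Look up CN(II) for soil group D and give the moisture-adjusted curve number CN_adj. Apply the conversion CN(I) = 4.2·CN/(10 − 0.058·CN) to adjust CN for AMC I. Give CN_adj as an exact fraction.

NRCS table: meadow, continuous grass, soil group D → CN(II) = 78
Dry (AMC I): CN(I) = 4.2·78/(10 − 0.058·78) = (1638/5)/(1369/250) = 81900/1369 ≈ 59.825

CN_adj = 81900/1369 ≈ 59.825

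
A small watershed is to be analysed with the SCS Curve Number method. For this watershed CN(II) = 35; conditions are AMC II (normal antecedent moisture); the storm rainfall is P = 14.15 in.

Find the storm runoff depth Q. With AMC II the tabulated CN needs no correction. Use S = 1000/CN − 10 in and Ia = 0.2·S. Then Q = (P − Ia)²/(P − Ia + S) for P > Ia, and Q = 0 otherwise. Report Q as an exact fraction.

AMC II — tabulated CN = 35 applies directly.
Retention S: 1000/CN − 10 with CN=35.000 → S = 130/7 ≈ 18.571 in
Ia = 0.2·(130/7) = 26/7 in ≈ 3.714 in
P − Ia = 14.150 − 3.714 = 1461/140 ≈ 10.436 in (> 0, runoff occurs)
Q: (1461/140)² ÷ (4061/140) = 2134521/568540 in (≈ 3.754 in)

Q = 2134521/568540 in ≈ 3.754 in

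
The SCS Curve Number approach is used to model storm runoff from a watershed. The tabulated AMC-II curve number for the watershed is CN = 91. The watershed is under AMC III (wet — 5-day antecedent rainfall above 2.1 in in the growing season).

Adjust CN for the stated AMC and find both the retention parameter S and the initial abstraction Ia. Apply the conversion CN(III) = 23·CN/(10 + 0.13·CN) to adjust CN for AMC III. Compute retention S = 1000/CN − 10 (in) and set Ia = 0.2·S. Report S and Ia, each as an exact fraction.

CN(III) from CN(II)=91: (23·91)/(10 + 0.13·91) = 209300/2183 ≈ 95.877
Retention S: 1000/CN − 10 with CN=95.877 → S = 900/2093 ≈ 0.430 in
Ia = 0.2S: 0.2·0.430 = 0.086 in (exactly 180/2093)

S = 900/2093 in ≈ 0.430 in; Ia = 180/2093 in ≈ 0.086 in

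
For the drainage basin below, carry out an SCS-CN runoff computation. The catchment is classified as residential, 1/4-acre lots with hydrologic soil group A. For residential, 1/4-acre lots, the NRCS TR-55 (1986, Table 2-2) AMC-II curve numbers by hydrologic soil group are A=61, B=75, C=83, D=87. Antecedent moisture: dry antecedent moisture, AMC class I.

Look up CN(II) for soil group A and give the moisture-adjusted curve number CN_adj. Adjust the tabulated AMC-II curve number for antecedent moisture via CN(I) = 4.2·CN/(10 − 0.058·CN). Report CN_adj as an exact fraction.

CN_adj = 42700/1077 ≈ 39.647

NRCS table: residential, 1/4-acre lots, soil group A → CN(II) = 61
Adjust CN=61 to AMC I: 4.2·61/(10 − 0.058·61) → (1281/5) ÷ (3231/500) = 42700/1077 ≈ 39.647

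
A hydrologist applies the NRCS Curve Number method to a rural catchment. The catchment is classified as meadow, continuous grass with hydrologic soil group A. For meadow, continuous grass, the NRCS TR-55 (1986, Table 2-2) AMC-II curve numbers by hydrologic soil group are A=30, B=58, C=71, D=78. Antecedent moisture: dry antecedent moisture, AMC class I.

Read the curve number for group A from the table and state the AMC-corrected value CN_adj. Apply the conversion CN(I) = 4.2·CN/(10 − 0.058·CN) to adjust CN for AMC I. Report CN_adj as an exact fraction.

NRCS table: meadow, continuous grass, soil group A → CN(II) = 30
Dry (AMC I): CN(I) = 4.2·30/(10 − 0.058·30) = 126/(413/50) = 900/59 ≈ 15.254

CN_adj = 900/59 ≈ 15.254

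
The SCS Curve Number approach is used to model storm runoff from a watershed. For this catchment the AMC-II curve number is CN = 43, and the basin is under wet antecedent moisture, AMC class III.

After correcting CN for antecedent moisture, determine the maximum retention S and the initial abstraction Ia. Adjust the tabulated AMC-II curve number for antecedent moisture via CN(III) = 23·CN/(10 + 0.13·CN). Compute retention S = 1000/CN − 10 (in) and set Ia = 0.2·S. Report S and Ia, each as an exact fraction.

S = 5700/989 in ≈ 5.763 in; Ia = 1140/989 in ≈ 1.153 in

CN(III) from CN(II)=43: (23·43)/(10 + 0.13·43) = 98900/1559 ≈ 63.438
Retention S: 1000/CN − 10 with CN=63.438 → S = 5700/989 ≈ 5.763 in
Ia = 0.2S: 0.2·5.763 = 1.153 in (exactly 1140/989)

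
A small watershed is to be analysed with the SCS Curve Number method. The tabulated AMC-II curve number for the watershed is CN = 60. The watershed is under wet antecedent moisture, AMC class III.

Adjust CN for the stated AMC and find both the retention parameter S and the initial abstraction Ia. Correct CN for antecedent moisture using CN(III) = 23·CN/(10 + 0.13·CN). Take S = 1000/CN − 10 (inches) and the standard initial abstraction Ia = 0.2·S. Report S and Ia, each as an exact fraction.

S = 200/69 in ≈ 2.899 in; Ia = 40/69 in ≈ 0.580 in

Adjust CN=60 to AMC III: 23·60/(10 + 0.13·60) → 1380 ÷ (89/5) = 6900/89 ≈ 77.528
Max retention: S = 1000/(6900/89) − 10 = 200/69 in (≈ 2.899 in)
Initial abstraction Ia = S/5 = (200/69)/5 = 40/69 ≈ 0.580 in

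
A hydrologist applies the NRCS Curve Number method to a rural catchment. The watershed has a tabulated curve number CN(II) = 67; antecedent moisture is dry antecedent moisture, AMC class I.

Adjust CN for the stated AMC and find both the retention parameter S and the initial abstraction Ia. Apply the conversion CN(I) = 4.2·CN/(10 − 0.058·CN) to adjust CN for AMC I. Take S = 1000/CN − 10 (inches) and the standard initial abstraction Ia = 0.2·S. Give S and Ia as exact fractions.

Adjust CN=67 to AMC I: 4.2·67/(10 − 0.058·67) → (1407/5) ÷ (3057/500) = 46900/1019 ≈ 46.026
Retention S: 1000/CN − 10 with CN=46.026 → S = 5500/469 ≈ 11.727 in
Ia = 0.2S: 0.2·11.727 = 2.345 in (exactly 1100/469)

S = 5500/469 in ≈ 11.727 in; Ia = 1100/469 in ≈ 2.345 in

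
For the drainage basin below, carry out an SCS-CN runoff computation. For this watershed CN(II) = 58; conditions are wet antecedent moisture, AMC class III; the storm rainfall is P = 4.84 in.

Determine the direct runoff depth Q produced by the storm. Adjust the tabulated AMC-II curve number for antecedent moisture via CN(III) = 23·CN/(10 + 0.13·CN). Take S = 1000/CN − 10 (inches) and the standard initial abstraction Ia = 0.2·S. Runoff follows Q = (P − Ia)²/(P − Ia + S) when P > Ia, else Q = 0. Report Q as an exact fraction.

Q = 4929022849/2046139225 in ≈ 2.409 in

Adjust CN=58 to AMC III: 23·58/(10 + 0.13·58) → 1334 ÷ (877/50) = 66700/877 ≈ 76.055
Max retention: S = 1000/(66700/877) − 10 = 2100/667 in (≈ 3.148 in)
Initial abstraction Ia = S/5 = (2100/667)/5 = 420/667 ≈ 0.630 in
Excess rainfall: 4.840 − 0.630 = 4.210 in; P > Ia so Q > 0
Q: (70207/16675)² ÷ (122707/16675) = 4929022849/2046139225 in (≈ 2.409 in)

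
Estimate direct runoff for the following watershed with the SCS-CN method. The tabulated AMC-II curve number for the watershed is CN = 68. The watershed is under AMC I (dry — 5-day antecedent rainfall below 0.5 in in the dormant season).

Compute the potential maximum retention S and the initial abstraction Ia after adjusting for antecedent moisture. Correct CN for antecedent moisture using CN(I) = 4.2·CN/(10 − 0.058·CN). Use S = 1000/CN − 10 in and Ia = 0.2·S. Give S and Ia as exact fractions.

S = 4000/357 in ≈ 11.204 in; Ia = 800/357 in ≈ 2.241 in

Dry (AMC I): CN(I) = 4.2·68/(10 − 0.058·68) = (1428/5)/(757/125) = 35700/757 ≈ 47.160
Max retention: S = 1000/(35700/757) − 10 = 4000/357 in (≈ 11.204 in)
Initial abstraction Ia = S/5 = (4000/357)/5 = 800/357 ≈ 2.241 in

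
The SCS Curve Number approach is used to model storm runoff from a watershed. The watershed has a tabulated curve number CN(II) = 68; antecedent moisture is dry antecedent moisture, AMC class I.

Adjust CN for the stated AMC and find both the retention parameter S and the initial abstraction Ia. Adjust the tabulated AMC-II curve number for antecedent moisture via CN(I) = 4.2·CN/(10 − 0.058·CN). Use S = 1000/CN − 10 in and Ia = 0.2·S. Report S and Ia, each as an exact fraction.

S = 4000/357 in ≈ 11.204 in; Ia = 800/357 in ≈ 2.241 in

CN(I) from CN(II)=68: (4.2·68)/(10 − 0.058·68) = 35700/757 ≈ 47.160
Max retention: S = 1000/(35700/757) − 10 = 4000/357 in (≈ 11.204 in)
Initial abstraction Ia = S/5 = (4000/357)/5 = 800/357 ≈ 2.241 in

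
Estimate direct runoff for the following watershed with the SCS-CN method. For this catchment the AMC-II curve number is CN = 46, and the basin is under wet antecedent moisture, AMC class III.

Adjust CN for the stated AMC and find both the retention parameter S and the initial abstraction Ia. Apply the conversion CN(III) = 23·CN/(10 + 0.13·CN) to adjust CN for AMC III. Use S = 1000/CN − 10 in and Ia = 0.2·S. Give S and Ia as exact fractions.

Wet (AMC III): CN(III) = 23·46/(10 + 0.13·46) = 1058/(799/50) = 52900/799 ≈ 66.208
Retention S: 1000/CN − 10 with CN=66.208 → S = 2700/529 ≈ 5.104 in
Initial abstraction Ia = S/5 = (2700/529)/5 = 540/529 ≈ 1.021 in

S = 2700/529 in ≈ 5.104 in; Ia = 540/529 in ≈ 1.021 in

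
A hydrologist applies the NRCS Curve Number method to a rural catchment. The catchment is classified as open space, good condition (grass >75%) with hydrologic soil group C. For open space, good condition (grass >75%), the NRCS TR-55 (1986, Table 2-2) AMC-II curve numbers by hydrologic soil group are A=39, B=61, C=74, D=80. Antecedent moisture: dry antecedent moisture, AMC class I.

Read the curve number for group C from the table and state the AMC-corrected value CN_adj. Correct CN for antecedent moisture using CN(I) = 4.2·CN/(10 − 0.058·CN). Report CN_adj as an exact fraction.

NRCS table: open space, good condition (grass >75%), soil group C → CN(II) = 74
Dry (AMC I): CN(I) = 4.2·74/(10 − 0.058·74) = (1554/5)/(1427/250) = 77700/1427 ≈ 54.450

CN_adj = 77700/1427 ≈ 54.450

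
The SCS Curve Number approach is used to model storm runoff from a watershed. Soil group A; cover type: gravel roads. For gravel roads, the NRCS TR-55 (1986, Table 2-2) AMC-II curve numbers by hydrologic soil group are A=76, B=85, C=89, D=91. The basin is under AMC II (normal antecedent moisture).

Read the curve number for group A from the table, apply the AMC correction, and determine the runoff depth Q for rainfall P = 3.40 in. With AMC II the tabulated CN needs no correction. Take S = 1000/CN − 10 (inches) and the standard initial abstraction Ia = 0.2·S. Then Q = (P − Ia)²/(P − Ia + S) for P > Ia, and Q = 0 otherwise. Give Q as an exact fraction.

NRCS table: gravel roads, soil group A → CN(II) = 76
CN(II) = 76; AMC II needs no correction.
Max retention: S = 1000/76 − 10 = 60/19 in (≈ 3.158 in)
Initial abstraction Ia = S/5 = (60/19)/5 = 12/19 ≈ 0.632 in
P − Ia = 3.400 − 0.632 = 263/95 ≈ 2.768 in (> 0, runoff occurs)
Q = (263/95)²/((263/95) + 60/19) = (69169/9025)/(563/95) = 69169/53485 in ≈ 1.293 in

Q = 69169/53485 in ≈ 1.293 in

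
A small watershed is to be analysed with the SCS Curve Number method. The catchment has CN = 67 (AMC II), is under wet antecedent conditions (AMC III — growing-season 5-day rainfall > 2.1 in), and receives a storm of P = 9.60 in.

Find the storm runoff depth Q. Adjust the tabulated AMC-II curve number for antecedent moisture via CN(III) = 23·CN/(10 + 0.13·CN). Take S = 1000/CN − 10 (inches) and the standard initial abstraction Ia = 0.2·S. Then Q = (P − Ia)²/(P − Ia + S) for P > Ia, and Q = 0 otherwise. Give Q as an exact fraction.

Q = 104040963/13992280 in ≈ 7.436 in

CN(III) from CN(II)=67: (23·67)/(10 + 0.13·67) = 154100/1871 ≈ 82.362
S = 1000/(154100/1871) − 10 = 3300/1541 in ≈ 2.141 in
Ia = 0.2·(3300/1541) = 660/1541 in ≈ 0.428 in
Excess rainfall: 9.600 − 0.428 = 9.172 in; P > Ia so Q > 0
Q: (70668/7705)² ÷ (87168/7705) = 104040963/13992280 in (≈ 7.436 in)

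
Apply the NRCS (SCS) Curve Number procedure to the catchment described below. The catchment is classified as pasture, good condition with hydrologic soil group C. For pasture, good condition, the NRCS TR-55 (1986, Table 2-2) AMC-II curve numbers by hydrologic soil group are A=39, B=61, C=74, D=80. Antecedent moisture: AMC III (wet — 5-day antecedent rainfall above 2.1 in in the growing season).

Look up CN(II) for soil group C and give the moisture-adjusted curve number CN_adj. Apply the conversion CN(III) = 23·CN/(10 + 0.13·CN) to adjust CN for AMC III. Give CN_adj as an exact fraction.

NRCS table: pasture, good condition, soil group C → CN(II) = 74
Adjust CN=74 to AMC III: 23·74/(10 + 0.13·74) → 1702 ÷ (981/50) = 85100/981 ≈ 86.748

CN_adj = 85100/981 ≈ 86.748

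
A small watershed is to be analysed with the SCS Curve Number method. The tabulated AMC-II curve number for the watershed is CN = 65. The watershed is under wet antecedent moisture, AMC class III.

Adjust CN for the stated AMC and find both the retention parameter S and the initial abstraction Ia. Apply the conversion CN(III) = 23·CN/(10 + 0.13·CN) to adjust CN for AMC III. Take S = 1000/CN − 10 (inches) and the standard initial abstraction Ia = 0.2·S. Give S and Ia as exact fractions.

S = 700/299 in ≈ 2.341 in; Ia = 140/299 in ≈ 0.468 in

Adjust CN=65 to AMC III: 23·65/(10 + 0.13·65) → 1495 ÷ (369/20) = 29900/369 ≈ 81.030
Max retention: S = 1000/(29900/369) − 10 = 700/299 in (≈ 2.341 in)
Ia = 0.2S: 0.2·2.341 = 0.468 in (exactly 140/299)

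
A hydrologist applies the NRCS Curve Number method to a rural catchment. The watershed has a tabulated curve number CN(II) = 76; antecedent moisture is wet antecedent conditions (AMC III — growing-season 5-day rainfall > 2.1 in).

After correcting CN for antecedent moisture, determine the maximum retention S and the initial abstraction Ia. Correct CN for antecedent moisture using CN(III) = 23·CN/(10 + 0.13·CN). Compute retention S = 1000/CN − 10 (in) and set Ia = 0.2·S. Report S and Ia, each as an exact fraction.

CN(III) from CN(II)=76: (23·76)/(10 + 0.13·76) = 43700/497 ≈ 87.928
S = 1000/(43700/497) − 10 = 600/437 in ≈ 1.373 in
Ia = 0.2S: 0.2·1.373 = 0.275 in (exactly 120/437)

S = 600/437 in ≈ 1.373 in; Ia = 120/437 in ≈ 0.275 in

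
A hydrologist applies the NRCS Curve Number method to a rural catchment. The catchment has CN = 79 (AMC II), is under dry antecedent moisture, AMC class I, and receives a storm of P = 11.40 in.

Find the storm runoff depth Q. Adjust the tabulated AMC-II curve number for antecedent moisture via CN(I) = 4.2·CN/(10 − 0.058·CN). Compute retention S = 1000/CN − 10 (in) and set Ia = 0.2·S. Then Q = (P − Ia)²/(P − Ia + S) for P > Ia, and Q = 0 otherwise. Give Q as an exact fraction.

Q = 16024009/2568685 in ≈ 6.238 in

Adjust CN=79 to AMC I: 4.2·79/(10 − 0.058·79) → (1659/5) ÷ (2709/500) = 7900/129 ≈ 61.240
Max retention: S = 1000/(7900/129) − 10 = 500/79 in (≈ 6.329 in)
Ia = 0.2S: 0.2·6.329 = 1.266 in (exactly 100/79)
Since P=11.400 > Ia=1.266: effective rainfall P−Ia = 4003/395 in
Q = (4003/395)²/((4003/395) + 500/79) = (16024009/156025)/(6503/395) = 16024009/2568685 in ≈ 6.238 in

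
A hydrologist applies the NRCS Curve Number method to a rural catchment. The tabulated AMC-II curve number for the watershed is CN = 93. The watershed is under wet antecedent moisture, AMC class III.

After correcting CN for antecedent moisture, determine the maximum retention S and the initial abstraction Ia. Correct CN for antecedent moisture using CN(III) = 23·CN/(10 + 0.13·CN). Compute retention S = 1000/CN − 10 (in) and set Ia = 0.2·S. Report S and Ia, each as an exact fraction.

Adjust CN=93 to AMC III: 23·93/(10 + 0.13·93) → 2139 ÷ (2209/100) = 213900/2209 ≈ 96.831
Max retention: S = 1000/(213900/2209) − 10 = 700/2139 in (≈ 0.327 in)
Initial abstraction Ia = S/5 = (700/2139)/5 = 140/2139 ≈ 0.065 in

S = 700/2139 in ≈ 0.327 in; Ia = 140/2139 in ≈ 0.065 in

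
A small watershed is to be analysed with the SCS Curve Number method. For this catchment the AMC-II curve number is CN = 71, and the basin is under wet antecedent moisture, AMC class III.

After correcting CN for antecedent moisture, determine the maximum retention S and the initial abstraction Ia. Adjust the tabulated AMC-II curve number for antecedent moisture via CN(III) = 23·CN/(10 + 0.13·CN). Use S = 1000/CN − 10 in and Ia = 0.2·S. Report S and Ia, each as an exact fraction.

Adjust CN=71 to AMC III: 23·71/(10 + 0.13·71) → 1633 ÷ (1923/100) = 163300/1923 ≈ 84.919
S = 1000/(163300/1923) − 10 = 2900/1633 in ≈ 1.776 in
Initial abstraction Ia = S/5 = (2900/1633)/5 = 580/1633 ≈ 0.355 in

S = 2900/1633 in ≈ 1.776 in; Ia = 580/1633 in ≈ 0.355 in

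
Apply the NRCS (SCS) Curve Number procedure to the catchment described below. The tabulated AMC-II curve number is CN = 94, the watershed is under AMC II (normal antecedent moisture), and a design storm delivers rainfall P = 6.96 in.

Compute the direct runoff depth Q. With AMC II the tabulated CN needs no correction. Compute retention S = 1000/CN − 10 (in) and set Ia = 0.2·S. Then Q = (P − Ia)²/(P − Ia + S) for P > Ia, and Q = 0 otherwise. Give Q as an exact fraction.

Q = 10741464/1719025 in ≈ 6.249 in

CN(II) = 94; AMC II needs no correction.
Retention S: 1000/CN − 10 with CN=94.000 → S = 30/47 ≈ 0.638 in
Ia = 0.2·(30/47) = 6/47 in ≈ 0.128 in
Excess rainfall: 6.960 − 0.128 = 6.832 in; P > Ia so Q > 0
Q: (8028/1175)² ÷ (8778/1175) = 10741464/1719025 in (≈ 6.249 in)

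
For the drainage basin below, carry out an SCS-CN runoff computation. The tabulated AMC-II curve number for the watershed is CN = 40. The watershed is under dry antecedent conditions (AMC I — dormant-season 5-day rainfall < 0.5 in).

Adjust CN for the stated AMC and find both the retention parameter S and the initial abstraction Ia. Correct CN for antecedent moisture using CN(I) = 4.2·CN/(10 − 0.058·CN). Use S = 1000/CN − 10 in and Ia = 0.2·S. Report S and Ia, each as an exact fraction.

S = 250/7 in ≈ 35.714 in; Ia = 50/7 in ≈ 7.143 in

Dry (AMC I): CN(I) = 4.2·40/(10 − 0.058·40) = 168/(192/25) = 175/8 ≈ 21.875
Retention S: 1000/CN − 10 with CN=21.875 → S = 250/7 ≈ 35.714 in
Initial abstraction Ia = S/5 = (250/7)/5 = 50/7 ≈ 7.143 in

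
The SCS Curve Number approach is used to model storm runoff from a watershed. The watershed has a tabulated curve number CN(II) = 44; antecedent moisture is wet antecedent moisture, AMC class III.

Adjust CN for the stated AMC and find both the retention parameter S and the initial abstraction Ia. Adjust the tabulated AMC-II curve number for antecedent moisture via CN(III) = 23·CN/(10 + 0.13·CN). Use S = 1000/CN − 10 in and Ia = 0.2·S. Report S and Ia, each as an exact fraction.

CN(III) from CN(II)=44: (23·44)/(10 + 0.13·44) = 25300/393 ≈ 64.377
Max retention: S = 1000/(25300/393) − 10 = 1400/253 in (≈ 5.534 in)
Ia = 0.2S: 0.2·5.534 = 1.107 in (exactly 280/253)

S = 1400/253 in ≈ 5.534 in; Ia = 280/253 in ≈ 1.107 in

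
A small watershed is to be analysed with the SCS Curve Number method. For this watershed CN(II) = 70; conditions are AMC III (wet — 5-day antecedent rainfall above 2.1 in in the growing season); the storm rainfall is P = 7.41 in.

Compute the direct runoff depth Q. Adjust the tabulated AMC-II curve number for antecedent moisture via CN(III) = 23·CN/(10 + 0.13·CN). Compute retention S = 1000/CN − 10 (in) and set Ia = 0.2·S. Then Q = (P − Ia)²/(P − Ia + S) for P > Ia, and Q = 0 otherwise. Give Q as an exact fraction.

Adjust CN=70 to AMC III: 23·70/(10 + 0.13·70) → 1610 ÷ (191/10) = 16100/191 ≈ 84.293
S = 1000/(16100/191) − 10 = 300/161 in ≈ 1.863 in
Ia = 0.2S: 0.2·1.863 = 0.373 in (exactly 60/161)
P − Ia = 7.410 − 0.373 = 113301/16100 ≈ 7.037 in (> 0, runoff occurs)
Q = (113301/16100)²/((113301/16100) + 300/161) = (12837116601/259210000)/(143301/16100) = 4279038867/769048700 in ≈ 5.564 in

Q = 4279038867/769048700 in ≈ 5.564 in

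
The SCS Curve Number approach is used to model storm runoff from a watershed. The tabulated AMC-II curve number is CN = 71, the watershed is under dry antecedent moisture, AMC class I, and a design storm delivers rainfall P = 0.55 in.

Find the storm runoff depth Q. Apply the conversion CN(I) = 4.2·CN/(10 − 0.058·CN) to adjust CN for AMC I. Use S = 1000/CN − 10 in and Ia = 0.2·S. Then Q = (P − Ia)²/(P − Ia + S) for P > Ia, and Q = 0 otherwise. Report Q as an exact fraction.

Q = 0 in ≈ 0.000 in

Dry (AMC I): CN(I) = 4.2·71/(10 − 0.058·71) = (1491/5)/(2941/500) = 149100/2941 ≈ 50.697
S = 1000/(149100/2941) − 10 = 14500/1491 in ≈ 9.725 in
Ia = 0.2S: 0.2·9.725 = 1.945 in (exactly 2900/1491)
P = 0.550 ≤ Ia = 1.945 in: entire storm abstracted, Q = 0.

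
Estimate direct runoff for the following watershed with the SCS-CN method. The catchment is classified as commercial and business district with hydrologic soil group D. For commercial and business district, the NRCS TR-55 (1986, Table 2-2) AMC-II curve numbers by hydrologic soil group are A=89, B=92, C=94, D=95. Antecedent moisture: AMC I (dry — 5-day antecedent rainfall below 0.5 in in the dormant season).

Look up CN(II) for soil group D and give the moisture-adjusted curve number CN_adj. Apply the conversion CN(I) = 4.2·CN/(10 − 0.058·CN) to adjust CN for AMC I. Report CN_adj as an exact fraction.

CN_adj = 39900/449 ≈ 88.864

NRCS table: commercial and business district, soil group D → CN(II) = 95
CN(I) from CN(II)=95: (4.2·95)/(10 − 0.058·95) = 39900/449 ≈ 88.864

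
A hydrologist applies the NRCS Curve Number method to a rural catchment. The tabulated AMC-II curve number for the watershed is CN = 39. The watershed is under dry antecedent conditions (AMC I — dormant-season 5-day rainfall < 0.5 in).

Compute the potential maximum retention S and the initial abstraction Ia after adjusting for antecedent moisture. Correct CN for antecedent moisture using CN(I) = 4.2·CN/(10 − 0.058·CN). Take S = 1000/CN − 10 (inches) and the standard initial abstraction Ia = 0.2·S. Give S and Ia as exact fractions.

S = 30500/819 in ≈ 37.241 in; Ia = 6100/819 in ≈ 7.448 in

Adjust CN=39 to AMC I: 4.2·39/(10 − 0.058·39) → (819/5) ÷ (3869/500) = 81900/3869 ≈ 21.168
Retention S: 1000/CN − 10 with CN=21.168 → S = 30500/819 ≈ 37.241 in
Ia = 0.2S: 0.2·37.241 = 7.448 in (exactly 6100/819)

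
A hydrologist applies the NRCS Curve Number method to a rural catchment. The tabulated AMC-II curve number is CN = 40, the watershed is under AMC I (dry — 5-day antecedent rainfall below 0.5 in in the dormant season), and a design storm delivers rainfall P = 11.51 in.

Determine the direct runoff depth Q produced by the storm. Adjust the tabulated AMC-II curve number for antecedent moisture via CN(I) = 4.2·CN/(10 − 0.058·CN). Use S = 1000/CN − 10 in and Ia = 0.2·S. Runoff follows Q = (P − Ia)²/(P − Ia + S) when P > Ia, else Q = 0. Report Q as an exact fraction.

Q = 9345249/19639900 in ≈ 0.476 in

CN(I) from CN(II)=40: (4.2·40)/(10 − 0.058·40) = 175/8 ≈ 21.875
Max retention: S = 1000/(175/8) − 10 = 250/7 in (≈ 35.714 in)
Initial abstraction Ia = S/5 = (250/7)/5 = 50/7 ≈ 7.143 in
Excess rainfall: 11.510 − 7.143 = 4.367 in; P > Ia so Q > 0
Runoff Q = (P−Ia)²/(P−Ia+S) = (4.367)²/(4.367+35.714) = 9345249/19639900 ≈ 0.476 in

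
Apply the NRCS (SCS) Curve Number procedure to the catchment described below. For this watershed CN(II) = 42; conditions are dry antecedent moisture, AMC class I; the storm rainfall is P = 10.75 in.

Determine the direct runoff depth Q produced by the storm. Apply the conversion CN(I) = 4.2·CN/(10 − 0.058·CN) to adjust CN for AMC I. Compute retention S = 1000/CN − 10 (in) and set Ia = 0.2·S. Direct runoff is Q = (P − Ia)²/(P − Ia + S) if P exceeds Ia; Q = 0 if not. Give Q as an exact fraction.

Q = 54213769/115300332 in ≈ 0.470 in

CN(I) from CN(II)=42: (4.2·42)/(10 − 0.058·42) = 44100/1891 ≈ 23.321
S = 1000/(44100/1891) − 10 = 14500/441 in ≈ 32.880 in
Initial abstraction Ia = S/5 = (14500/441)/5 = 2900/441 ≈ 6.576 in
Excess rainfall: 10.750 − 6.576 = 4.174 in; P > Ia so Q > 0
Q: (7363/1764)² ÷ (65363/1764) = 54213769/115300332 in (≈ 0.470 in)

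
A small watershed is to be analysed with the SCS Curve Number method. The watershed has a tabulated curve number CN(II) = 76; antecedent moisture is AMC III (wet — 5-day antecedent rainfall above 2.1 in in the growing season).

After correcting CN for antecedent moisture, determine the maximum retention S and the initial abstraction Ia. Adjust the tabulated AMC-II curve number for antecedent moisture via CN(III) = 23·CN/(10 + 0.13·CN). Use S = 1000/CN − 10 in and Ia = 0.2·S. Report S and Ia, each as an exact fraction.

S = 600/437 in ≈ 1.373 in; Ia = 120/437 in ≈ 0.275 in

Wet (AMC III): CN(III) = 23·76/(10 + 0.13·76) = 1748/(497/25) = 43700/497 ≈ 87.928
Max retention: S = 1000/(43700/497) − 10 = 600/437 in (≈ 1.373 in)
Ia = 0.2·(600/437) = 120/437 in ≈ 0.275 in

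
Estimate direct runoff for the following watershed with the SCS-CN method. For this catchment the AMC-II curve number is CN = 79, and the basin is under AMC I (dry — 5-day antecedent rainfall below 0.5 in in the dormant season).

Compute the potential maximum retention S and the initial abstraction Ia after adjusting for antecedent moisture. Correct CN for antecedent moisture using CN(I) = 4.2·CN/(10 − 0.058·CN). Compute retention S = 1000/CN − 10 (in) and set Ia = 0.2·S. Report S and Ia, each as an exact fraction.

Adjust CN=79 to AMC I: 4.2·79/(10 − 0.058·79) → (1659/5) ÷ (2709/500) = 7900/129 ≈ 61.240
Retention S: 1000/CN − 10 with CN=61.240 → S = 500/79 ≈ 6.329 in
Ia = 0.2·(500/79) = 100/79 in ≈ 1.266 in

S = 500/79 in ≈ 6.329 in; Ia = 100/79 in ≈ 1.266 in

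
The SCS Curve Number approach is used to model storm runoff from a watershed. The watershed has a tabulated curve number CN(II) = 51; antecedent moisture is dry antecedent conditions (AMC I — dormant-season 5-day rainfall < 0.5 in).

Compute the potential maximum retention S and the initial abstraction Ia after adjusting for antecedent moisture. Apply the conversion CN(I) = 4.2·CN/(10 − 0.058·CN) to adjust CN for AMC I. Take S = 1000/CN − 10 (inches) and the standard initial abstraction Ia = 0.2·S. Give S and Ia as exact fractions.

S = 3500/153 in ≈ 22.876 in; Ia = 700/153 in ≈ 4.575 in

CN(I) from CN(II)=51: (4.2·51)/(10 − 0.058·51) = 15300/503 ≈ 30.417
S = 1000/(15300/503) − 10 = 3500/153 in ≈ 22.876 in
Ia = 0.2·(3500/153) = 700/153 in ≈ 4.575 in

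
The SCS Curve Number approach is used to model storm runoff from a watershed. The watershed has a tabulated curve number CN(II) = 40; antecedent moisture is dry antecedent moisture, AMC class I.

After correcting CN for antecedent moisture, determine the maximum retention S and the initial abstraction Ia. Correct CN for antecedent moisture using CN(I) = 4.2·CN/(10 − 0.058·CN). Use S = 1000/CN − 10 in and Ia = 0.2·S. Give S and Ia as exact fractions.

S = 250/7 in ≈ 35.714 in; Ia = 50/7 in ≈ 7.143 in

CN(I) from CN(II)=40: (4.2·40)/(10 − 0.058·40) = 175/8 ≈ 21.875
S = 1000/(175/8) − 10 = 250/7 in ≈ 35.714 in
Ia = 0.2·(250/7) = 50/7 in ≈ 7.143 in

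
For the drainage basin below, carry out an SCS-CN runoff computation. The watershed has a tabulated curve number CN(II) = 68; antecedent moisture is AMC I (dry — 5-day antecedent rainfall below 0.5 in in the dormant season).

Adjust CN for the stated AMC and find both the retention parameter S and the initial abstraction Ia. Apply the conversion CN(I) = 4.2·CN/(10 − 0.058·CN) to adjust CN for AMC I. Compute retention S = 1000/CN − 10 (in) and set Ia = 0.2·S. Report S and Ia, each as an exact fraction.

S = 4000/357 in ≈ 11.204 in; Ia = 800/357 in ≈ 2.241 in

Adjust CN=68 to AMC I: 4.2·68/(10 − 0.058·68) → (1428/5) ÷ (757/125) = 35700/757 ≈ 47.160
Retention S: 1000/CN − 10 with CN=47.160 → S = 4000/357 ≈ 11.204 in
Ia = 0.2·(4000/357) = 800/357 in ≈ 2.241 in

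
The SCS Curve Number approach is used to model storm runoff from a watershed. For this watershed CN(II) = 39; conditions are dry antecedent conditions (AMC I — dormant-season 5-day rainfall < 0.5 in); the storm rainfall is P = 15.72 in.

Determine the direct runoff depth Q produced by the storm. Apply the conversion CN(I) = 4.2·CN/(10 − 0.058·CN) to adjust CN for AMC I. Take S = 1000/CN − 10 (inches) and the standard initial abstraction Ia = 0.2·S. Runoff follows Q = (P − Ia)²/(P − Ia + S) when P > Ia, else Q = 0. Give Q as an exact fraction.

Q = 28685180689/19079976825 in ≈ 1.503 in

CN(I) from CN(II)=39: (4.2·39)/(10 − 0.058·39) = 81900/3869 ≈ 21.168
S = 1000/(81900/3869) − 10 = 30500/819 in ≈ 37.241 in
Ia = 0.2·(30500/819) = 6100/819 in ≈ 7.448 in
Since P=15.720 > Ia=7.448: effective rainfall P−Ia = 169367/20475 in
Q: (169367/20475)² ÷ (931867/20475) = 28685180689/19079976825 in (≈ 1.503 in)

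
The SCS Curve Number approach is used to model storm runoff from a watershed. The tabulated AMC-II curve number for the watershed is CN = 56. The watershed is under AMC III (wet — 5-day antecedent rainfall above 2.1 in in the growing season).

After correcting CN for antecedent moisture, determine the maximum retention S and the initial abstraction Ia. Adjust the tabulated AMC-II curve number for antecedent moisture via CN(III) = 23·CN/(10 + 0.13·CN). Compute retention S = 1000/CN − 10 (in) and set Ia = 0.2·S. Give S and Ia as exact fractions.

Adjust CN=56 to AMC III: 23·56/(10 + 0.13·56) → 1288 ÷ (432/25) = 4025/54 ≈ 74.537
Retention S: 1000/CN − 10 with CN=74.537 → S = 550/161 ≈ 3.416 in
Ia = 0.2·(550/161) = 110/161 in ≈ 0.683 in

S = 550/161 in ≈ 3.416 in; Ia = 110/161 in ≈ 0.683 in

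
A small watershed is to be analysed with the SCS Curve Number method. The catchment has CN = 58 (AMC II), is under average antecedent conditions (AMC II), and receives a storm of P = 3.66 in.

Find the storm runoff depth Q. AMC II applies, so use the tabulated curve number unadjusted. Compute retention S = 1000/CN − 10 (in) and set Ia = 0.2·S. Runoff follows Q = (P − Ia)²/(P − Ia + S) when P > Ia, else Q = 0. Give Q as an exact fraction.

AMC II — tabulated CN = 58 applies directly.
Max retention: S = 1000/58 − 10 = 210/29 in (≈ 7.241 in)
Initial abstraction Ia = S/5 = (210/29)/5 = 42/29 ≈ 1.448 in
Excess rainfall: 3.660 − 1.448 = 2.212 in; P > Ia so Q > 0
Q = (3207/1450)²/((3207/1450) + 210/29) = (10284849/2102500)/(13707/1450) = 1142761/2208350 in ≈ 0.517 in

Q = 1142761/2208350 in ≈ 0.517 in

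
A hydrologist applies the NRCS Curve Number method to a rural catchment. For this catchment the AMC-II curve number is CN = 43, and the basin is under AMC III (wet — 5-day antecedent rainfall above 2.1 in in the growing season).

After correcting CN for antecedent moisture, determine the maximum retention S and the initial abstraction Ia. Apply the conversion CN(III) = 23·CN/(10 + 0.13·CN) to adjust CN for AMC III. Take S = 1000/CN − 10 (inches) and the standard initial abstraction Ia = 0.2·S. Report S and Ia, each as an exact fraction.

S = 5700/989 in ≈ 5.763 in; Ia = 1140/989 in ≈ 1.153 in

CN(III) from CN(II)=43: (23·43)/(10 + 0.13·43) = 98900/1559 ≈ 63.438
Retention S: 1000/CN − 10 with CN=63.438 → S = 5700/989 ≈ 5.763 in
Initial abstraction Ia = S/5 = (5700/989)/5 = 1140/989 ≈ 1.153 in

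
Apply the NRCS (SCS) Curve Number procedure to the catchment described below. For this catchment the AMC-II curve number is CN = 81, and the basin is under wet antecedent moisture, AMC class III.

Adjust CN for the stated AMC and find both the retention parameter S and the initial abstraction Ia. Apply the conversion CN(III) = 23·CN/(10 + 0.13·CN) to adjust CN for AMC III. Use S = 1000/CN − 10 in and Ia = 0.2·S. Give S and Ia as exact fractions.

Wet (AMC III): CN(III) = 23·81/(10 + 0.13·81) = 1863/(2053/100) = 186300/2053 ≈ 90.745
Max retention: S = 1000/(186300/2053) − 10 = 1900/1863 in (≈ 1.020 in)
Initial abstraction Ia = S/5 = (1900/1863)/5 = 380/1863 ≈ 0.204 in

S = 1900/1863 in ≈ 1.020 in; Ia = 380/1863 in ≈ 0.204 in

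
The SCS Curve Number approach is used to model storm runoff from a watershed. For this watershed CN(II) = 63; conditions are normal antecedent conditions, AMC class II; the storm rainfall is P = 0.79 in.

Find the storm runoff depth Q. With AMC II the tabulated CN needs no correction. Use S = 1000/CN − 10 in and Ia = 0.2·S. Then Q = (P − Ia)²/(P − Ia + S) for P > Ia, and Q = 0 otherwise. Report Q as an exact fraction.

AMC II — tabulated CN = 63 applies directly.
S = 1000/63 − 10 = 370/63 in ≈ 5.873 in
Ia = 0.2·(370/63) = 74/63 in ≈ 1.175 in
P = 0.790 ≤ Ia = 1.175 in: entire storm abstracted, Q = 0.

Q = 0 in ≈ 0.000 in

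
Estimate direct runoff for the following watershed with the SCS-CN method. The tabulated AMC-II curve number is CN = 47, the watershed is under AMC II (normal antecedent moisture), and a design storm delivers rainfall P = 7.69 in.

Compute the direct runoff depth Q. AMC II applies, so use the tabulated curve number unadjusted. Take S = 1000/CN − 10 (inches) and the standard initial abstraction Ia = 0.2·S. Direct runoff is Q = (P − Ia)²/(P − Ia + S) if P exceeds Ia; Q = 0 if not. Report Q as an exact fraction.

Q = 652444849/369152100 in ≈ 1.767 in

Average conditions: CN = 47 (no AMC adjustment).
S = 1000/47 − 10 = 530/47 in ≈ 11.277 in
Initial abstraction Ia = S/5 = (530/47)/5 = 106/47 ≈ 2.255 in
Excess rainfall: 7.690 − 2.255 = 5.435 in; P > Ia so Q > 0
Q = (25543/4700)²/((25543/4700) + 530/47) = (652444849/22090000)/(78543/4700) = 652444849/369152100 in ≈ 1.767 in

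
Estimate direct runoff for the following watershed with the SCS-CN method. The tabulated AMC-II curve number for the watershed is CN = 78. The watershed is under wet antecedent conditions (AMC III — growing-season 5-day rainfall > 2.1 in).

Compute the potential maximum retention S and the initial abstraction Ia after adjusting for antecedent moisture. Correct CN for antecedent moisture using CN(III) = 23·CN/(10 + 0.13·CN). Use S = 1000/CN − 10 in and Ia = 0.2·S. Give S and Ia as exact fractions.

S = 1100/897 in ≈ 1.226 in; Ia = 220/897 in ≈ 0.245 in

CN(III) from CN(II)=78: (23·78)/(10 + 0.13·78) = 89700/1007 ≈ 89.076
Max retention: S = 1000/(89700/1007) − 10 = 1100/897 in (≈ 1.226 in)
Ia = 0.2S: 0.2·1.226 = 0.245 in (exactly 220/897)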